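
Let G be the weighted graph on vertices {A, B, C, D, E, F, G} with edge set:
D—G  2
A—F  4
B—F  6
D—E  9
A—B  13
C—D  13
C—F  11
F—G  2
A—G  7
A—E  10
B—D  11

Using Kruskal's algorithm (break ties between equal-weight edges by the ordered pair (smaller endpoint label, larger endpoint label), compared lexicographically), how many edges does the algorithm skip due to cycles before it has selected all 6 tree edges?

Sort edges by weight, then run Kruskal:
D—G (2): add — endpoints in different components.
F—G (2): add — endpoints in different components.
A—F (4): add — endpoints in different components.
B—F (6): add — endpoints in different components.
A—G (7): skip — A and G already connected.
D—E (9): add — endpoints in different components.
A—E (10): skip — A and E already connected.
B—D (11): skip — B and D already connected.
C—F (11): add — endpoints in different components.
Edges rejected before the tree was complete: 3.

3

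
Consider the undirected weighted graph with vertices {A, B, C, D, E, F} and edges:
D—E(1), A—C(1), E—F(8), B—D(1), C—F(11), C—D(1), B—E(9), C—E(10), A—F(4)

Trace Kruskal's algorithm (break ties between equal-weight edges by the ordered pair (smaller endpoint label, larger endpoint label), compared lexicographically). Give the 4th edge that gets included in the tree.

Sort edges by weight, then run Kruskal:
A—C (1): add. Components now {A,C} {B} {D} {E} {F}
B—D (1): add. Components now {A,C} {B,D} {E} {F}
C—D (1): add. Components now {A,B,C,D} {E} {F}
D—E (1): add. Components now {A,B,C,D,E} {F}
A—F (4): add. Components now {A,B,C,D,E,F}
The 4th edge added is D—E.

D-E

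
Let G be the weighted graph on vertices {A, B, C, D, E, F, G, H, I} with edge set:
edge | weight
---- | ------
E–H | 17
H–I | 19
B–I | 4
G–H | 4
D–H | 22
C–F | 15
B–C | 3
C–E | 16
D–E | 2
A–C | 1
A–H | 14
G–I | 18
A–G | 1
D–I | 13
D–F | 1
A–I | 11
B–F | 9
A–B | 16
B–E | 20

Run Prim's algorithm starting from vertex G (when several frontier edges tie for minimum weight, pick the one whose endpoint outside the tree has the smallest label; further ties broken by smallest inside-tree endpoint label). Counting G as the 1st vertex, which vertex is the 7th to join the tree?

F

Grow the tree from G using Prim:
Step 1: cheapest edge leaving the tree is A–G (1); add A.
Step 2: cheapest edge leaving the tree is A–C (1); add C.
Step 3: cheapest edge leaving the tree is B–C (3); add B.
Step 4: cheapest edge leaving the tree is G–H (4); add H.
Step 5: cheapest edge leaving the tree is B–I (4); add I.
Step 6: cheapest edge leaving the tree is B–F (9); add F.
Step 7: cheapest edge leaving the tree is D–F (1); add D.
Step 8: cheapest edge leaving the tree is D–E (2); add E.
Vertex order: G, A, C, B, H, I, F, D, E. The 7th vertex is F.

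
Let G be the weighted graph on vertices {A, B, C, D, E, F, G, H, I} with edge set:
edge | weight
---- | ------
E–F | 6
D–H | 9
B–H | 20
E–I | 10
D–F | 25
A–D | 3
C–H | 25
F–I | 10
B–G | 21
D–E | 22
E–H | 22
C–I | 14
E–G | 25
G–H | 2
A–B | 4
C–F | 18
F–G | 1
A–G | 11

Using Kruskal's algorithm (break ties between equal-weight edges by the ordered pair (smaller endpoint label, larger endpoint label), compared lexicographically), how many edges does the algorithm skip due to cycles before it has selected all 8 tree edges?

2

Sort edges by weight, then run Kruskal:
F–G (1): add — endpoints in different components.
G–H (2): add — endpoints in different components.
A–D (3): add — endpoints in different components.
A–B (4): add — endpoints in different components.
E–F (6): add — endpoints in different components.
D–H (9): add — endpoints in different components.
E–I (10): add — endpoints in different components.
F–I (10): skip — F and I already connected.
A–G (11): skip — A and G already connected.
C–I (14): add — endpoints in different components.
Edges rejected before the tree was complete: 2.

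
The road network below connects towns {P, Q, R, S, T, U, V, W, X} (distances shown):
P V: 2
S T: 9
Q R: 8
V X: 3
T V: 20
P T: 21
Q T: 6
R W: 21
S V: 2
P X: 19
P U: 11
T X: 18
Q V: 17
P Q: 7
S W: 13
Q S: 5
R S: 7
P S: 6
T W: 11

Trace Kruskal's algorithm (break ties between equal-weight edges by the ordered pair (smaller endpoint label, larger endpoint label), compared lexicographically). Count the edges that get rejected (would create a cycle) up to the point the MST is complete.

4

Kruskal's algorithm — process edges by increasing weight (ties by edge label):
P V (2): add — endpoints in different components.
S V (2): add — endpoints in different components.
V X (3): add — endpoints in different components.
Q S (5): add — endpoints in different components.
P S (6): skip — P and S already connected.
Q T (6): add — endpoints in different components.
P Q (7): skip — P and Q already connected.
R S (7): add — endpoints in different components.
Q R (8): skip — Q and R already connected.
S T (9): skip — T and S already connected.
P U (11): add — endpoints in different components.
T W (11): add — endpoints in different components.
Edges rejected before the tree was complete: 4.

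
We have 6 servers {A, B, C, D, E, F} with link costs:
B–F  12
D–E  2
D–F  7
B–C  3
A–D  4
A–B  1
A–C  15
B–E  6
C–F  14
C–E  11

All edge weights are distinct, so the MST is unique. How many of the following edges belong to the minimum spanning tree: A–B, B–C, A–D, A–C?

Kruskal's algorithm — process edges by increasing weight (ties by edge label):
A–B (1): add — endpoints in different components.
D–E (2): add — endpoints in different components.
B–C (3): add — endpoints in different components.
A–D (4): add — endpoints in different components.
B–E (6): skip — B and E already connected.
D–F (7): add — endpoints in different components.
MST edge set: {A–B, D–E, B–C, A–D, D–F}.
Of the listed edges, {A–B, B–C, A–D} are in the MST → 3.

3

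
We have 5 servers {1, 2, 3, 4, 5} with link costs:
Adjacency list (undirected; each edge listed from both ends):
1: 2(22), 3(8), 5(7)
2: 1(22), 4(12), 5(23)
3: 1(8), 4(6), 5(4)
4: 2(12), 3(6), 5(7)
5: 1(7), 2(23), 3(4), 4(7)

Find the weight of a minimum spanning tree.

29

Prim, starting at 3.
Step 1: cheapest edge leaving the tree is 3-5 (4); add 5.
Step 2: cheapest edge leaving the tree is 3-4 (6); add 4.
Step 3: cheapest edge leaving the tree is 1-5 (7); add 1.
Step 4: cheapest edge leaving the tree is 2-4 (12); add 2.
MST edges: 3-5, 3-4, 1-5, 2-4; total weight 4+6+7+12 = 29.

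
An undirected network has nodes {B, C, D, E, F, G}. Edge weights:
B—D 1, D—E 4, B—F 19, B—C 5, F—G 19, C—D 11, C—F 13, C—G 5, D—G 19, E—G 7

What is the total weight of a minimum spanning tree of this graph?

Grow the tree from G using Prim:
Step 1: frontier [C—G 5, E—G 7, D—G 19, F—G 19] → take C—G (5); add C.
Step 2: frontier [B—C 5, C—D 11, C—F 13, E—G 7, D—G 19, F—G 19] → take B—C (5); add B.
Step 3: frontier [B—D 1, B—F 19, C—D 11, C—F 13, E—G 7, D—G 19, F—G 19] → take B—D (1); add D.
Step 4: frontier [B—F 19, C—F 13, D—E 4, E—G 7, F—G 19] → take D—E (4); add E.
Step 5: frontier [B—F 19, C—F 13, F—G 19] → take C—F (13); add F.
MST edges: C—G, B—C, B—D, D—E, C—F; total weight 5+5+1+4+13 = 28.

28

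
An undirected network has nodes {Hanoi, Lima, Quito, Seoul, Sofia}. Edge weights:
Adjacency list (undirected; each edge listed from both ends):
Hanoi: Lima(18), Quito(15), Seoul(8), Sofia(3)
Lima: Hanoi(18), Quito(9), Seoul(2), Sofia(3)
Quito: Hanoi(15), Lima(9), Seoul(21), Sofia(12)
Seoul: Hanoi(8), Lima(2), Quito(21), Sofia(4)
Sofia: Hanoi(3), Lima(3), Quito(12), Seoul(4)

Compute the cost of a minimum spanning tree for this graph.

17

Prim's algorithm from Seoul:
Step 1: cheapest edge leaving the tree is Lima–Seoul (2); add Lima.
Step 2: cheapest edge leaving the tree is Lima–Sofia (3); add Sofia.
Step 3: cheapest edge leaving the tree is Hanoi–Sofia (3); add Hanoi.
Step 4: cheapest edge leaving the tree is Lima–Quito (9); add Quito.
MST edges: Lima–Seoul, Lima–Sofia, Hanoi–Sofia, Lima–Quito; total weight 2+3+3+9 = 17.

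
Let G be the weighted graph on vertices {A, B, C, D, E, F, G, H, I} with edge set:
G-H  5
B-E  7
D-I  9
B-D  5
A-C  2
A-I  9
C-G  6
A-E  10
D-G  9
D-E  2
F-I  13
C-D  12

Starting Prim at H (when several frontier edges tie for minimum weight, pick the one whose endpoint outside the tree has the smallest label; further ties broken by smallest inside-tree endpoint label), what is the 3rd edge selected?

Prim, starting at H.
Step 1: cheapest edge leaving the tree is G-H (5); add G.
Step 2: cheapest edge leaving the tree is C-G (6); add C.
Step 3: cheapest edge leaving the tree is A-C (2); add A.
Step 4: cheapest edge leaving the tree is D-G (9); add D.
Step 5: cheapest edge leaving the tree is D-E (2); add E.
Step 6: cheapest edge leaving the tree is B-D (5); add B.
Step 7: cheapest edge leaving the tree is A-I (9); add I.
Step 8: cheapest edge leaving the tree is F-I (13); add F.
The 3rd edge added is A-C.

A-C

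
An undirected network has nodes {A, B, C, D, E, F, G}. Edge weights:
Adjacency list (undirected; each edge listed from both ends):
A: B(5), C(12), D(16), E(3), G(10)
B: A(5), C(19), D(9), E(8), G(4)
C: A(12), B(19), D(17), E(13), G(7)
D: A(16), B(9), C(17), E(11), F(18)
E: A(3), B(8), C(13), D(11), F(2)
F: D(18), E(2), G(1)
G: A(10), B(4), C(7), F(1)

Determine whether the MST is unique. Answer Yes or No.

Sort edges by weight, then run Kruskal:
F-G (1): add — endpoints in different components.
E-F (2): add — endpoints in different components.
A-E (3): add — endpoints in different components.
B-G (4): add — endpoints in different components.
A-B (5): skip — A and B already connected.
C-G (7): add — endpoints in different components.
B-E (8): skip — B and E already connected.
B-D (9): add — endpoints in different components.
Every non-tree edge has weight strictly greater than the heaviest edge on the tree path between its endpoints, so the MST is unique.

Yes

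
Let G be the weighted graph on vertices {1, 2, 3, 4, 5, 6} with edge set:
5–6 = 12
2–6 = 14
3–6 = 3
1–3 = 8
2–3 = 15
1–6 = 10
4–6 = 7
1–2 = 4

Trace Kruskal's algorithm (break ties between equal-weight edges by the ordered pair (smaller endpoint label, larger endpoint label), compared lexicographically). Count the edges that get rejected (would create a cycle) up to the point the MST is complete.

1

Kruskal's algorithm — process edges by increasing weight (ties by edge label):
3–6 (3): add — endpoints in different components.
1–2 (4): add — endpoints in different components.
4–6 (7): add — endpoints in different components.
1–3 (8): add — endpoints in different components.
1–6 (10): skip — 1 and 6 already connected.
5–6 (12): add — endpoints in different components.
Edges rejected before the tree was complete: 1.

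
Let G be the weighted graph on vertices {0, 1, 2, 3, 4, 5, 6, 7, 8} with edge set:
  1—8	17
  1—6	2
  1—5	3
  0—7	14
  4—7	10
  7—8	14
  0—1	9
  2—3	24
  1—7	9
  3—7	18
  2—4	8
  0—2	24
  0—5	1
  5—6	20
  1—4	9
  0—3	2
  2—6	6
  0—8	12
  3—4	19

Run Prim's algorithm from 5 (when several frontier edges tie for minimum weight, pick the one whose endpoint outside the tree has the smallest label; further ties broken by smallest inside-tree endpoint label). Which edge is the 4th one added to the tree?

Prim, starting at 5.
Step 1: cheapest edge leaving the tree is 0—5 (1); add 0.
Step 2: cheapest edge leaving the tree is 0—3 (2); add 3.
Step 3: cheapest edge leaving the tree is 1—5 (3); add 1.
Step 4: cheapest edge leaving the tree is 1—6 (2); add 6.
Step 5: cheapest edge leaving the tree is 2—6 (6); add 2.
Step 6: cheapest edge leaving the tree is 2—4 (8); add 4.
Step 7: cheapest edge leaving the tree is 1—7 (9); add 7.
Step 8: cheapest edge leaving the tree is 0—8 (12); add 8.
The 4th edge added is 1—6.

1-6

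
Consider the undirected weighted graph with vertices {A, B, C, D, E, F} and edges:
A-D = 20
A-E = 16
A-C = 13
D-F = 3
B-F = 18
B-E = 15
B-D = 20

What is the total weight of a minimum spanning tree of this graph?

65

Prim, starting at E.
Step 1: cheapest edge leaving the tree is B-E (15); add B.
Step 2: cheapest edge leaving the tree is A-E (16); add A.
Step 3: cheapest edge leaving the tree is A-C (13); add C.
Step 4: cheapest edge leaving the tree is B-F (18); add F.
Step 5: cheapest edge leaving the tree is D-F (3); add D.
MST edges: B-E, A-E, A-C, B-F, D-F; total weight 15+16+13+18+3 = 65.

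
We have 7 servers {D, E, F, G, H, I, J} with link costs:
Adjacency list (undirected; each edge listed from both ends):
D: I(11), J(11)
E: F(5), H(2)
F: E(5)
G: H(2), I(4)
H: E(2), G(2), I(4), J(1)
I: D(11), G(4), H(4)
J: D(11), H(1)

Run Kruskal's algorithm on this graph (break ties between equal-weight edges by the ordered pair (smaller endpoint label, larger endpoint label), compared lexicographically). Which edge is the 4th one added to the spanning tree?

G-I

Kruskal: consider edges lightest-first.
H—J (1): add — endpoints in different components.
E—H (2): add — endpoints in different components.
G—H (2): add — endpoints in different components.
G—I (4): add — endpoints in different components.
H—I (4): skip — H and I already connected.
E—F (5): add — endpoints in different components.
D—I (11): add — endpoints in different components.
The 4th edge added is G—I.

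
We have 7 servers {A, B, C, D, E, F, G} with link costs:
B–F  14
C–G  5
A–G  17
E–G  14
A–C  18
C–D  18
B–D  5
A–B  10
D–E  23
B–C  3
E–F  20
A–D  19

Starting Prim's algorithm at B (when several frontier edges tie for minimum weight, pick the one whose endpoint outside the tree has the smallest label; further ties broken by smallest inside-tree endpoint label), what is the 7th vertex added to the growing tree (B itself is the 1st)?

Prim, starting at B.
Step 1: frontier [B–C 3, B–D 5, A–B 10, B–F 14] → take B–C (3); add C.
Step 2: frontier [B–D 5, A–B 10, B–F 14, C–G 5, A–C 18, C–D 18] → take B–D (5); add D.
Step 3: frontier [A–B 10, B–F 14, C–G 5, A–C 18, A–D 19, D–E 23] → take C–G (5); add G.
Step 4: frontier [A–B 10, B–F 14, A–C 18, A–D 19, D–E 23, E–G 14, A–G 17] → take A–B (10); add A.
Step 5: frontier [B–F 14, D–E 23, E–G 14] → take E–G (14); add E.
Step 6: frontier [B–F 14, E–F 20] → take B–F (14); add F.
Vertex order: B, C, D, G, A, E, F. The 7th vertex is F.

F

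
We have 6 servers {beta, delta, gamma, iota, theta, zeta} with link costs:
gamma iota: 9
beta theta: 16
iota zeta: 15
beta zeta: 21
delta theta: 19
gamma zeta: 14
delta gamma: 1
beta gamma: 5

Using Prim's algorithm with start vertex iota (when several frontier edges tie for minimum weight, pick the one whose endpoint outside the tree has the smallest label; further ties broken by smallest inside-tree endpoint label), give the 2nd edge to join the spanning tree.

Prim's algorithm from iota:
Step 1: frontier [gamma iota 9, iota zeta 15] → take gamma iota (9); add gamma.
Step 2: frontier [delta gamma 1, beta gamma 5, gamma zeta 14, iota zeta 15] → take delta gamma (1); add delta.
Step 3: frontier [delta theta 19, beta gamma 5, gamma zeta 14, iota zeta 15] → take beta gamma (5); add beta.
Step 4: frontier [beta theta 16, beta zeta 21, delta theta 19, gamma zeta 14, iota zeta 15] → take gamma zeta (14); add zeta.
Step 5: frontier [beta theta 16, delta theta 19] → take beta theta (16); add theta.
The 2nd edge added is delta gamma.

delta-gamma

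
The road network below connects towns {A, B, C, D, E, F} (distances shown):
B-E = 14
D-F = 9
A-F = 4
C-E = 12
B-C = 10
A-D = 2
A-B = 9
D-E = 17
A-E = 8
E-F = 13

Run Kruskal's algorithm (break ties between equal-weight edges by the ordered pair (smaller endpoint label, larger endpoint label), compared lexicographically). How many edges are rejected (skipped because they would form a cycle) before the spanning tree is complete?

1

Kruskal's algorithm — process edges by increasing weight (ties by edge label):
A-D (2): add — endpoints in different components.
A-F (4): add — endpoints in different components.
A-E (8): add — endpoints in different components.
A-B (9): add — endpoints in different components.
D-F (9): skip — D and F already connected.
B-C (10): add — endpoints in different components.
Edges rejected before the tree was complete: 1.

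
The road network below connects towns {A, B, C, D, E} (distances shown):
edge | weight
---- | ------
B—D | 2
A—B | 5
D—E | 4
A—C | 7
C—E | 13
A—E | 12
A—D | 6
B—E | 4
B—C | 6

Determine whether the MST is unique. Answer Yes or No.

No

Kruskal's algorithm — process edges by increasing weight (ties by edge label):
B—D (2): add. Components now {A} {B,D} {C} {E}
B—E (4): add. Components now {A} {B,D,E} {C}
D—E (4): skip — D and E already connected.
A—B (5): add. Components now {A,B,D,E} {C}
A—D (6): skip — A and D already connected.
B—C (6): add. Components now {A,B,C,D,E}
Non-tree edge D—E has weight 4, equal to the heaviest edge on its tree cycle — swapping gives another MST of the same weight. Not unique.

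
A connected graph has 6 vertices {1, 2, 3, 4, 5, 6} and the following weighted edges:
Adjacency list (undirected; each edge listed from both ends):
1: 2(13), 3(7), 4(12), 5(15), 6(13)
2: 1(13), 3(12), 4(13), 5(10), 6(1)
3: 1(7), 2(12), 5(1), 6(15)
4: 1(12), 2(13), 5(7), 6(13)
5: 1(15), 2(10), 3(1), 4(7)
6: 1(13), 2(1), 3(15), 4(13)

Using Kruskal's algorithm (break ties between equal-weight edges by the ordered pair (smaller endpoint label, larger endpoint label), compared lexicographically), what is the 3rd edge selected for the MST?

1-3

Kruskal's algorithm — process edges by increasing weight (ties by edge label):
2-6 (1): add — endpoints in different components.
3-5 (1): add — endpoints in different components.
1-3 (7): add — endpoints in different components.
4-5 (7): add — endpoints in different components.
2-5 (10): add — endpoints in different components.
The 3rd edge added is 1-3.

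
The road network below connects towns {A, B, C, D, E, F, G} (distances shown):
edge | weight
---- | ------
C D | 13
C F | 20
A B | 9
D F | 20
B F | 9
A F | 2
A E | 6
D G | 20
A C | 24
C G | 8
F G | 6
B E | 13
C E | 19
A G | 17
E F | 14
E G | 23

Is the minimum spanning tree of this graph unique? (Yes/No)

No

Kruskal: consider edges lightest-first.
A F (2): add. Components now {A,F} {B} {C} {D} {E} {G}
A E (6): add. Components now {A,E,F} {B} {C} {D} {G}
F G (6): add. Components now {A,E,F,G} {B} {C} {D}
C G (8): add. Components now {A,C,E,F,G} {B} {D}
A B (9): add. Components now {A,B,C,E,F,G} {D}
B F (9): skip — B and F already connected.
B E (13): skip — B and E already connected.
C D (13): add. Components now {A,B,C,D,E,F,G}
Non-tree edge B F has weight 9, equal to the heaviest edge on its tree cycle — swapping gives another MST of the same weight. Not unique.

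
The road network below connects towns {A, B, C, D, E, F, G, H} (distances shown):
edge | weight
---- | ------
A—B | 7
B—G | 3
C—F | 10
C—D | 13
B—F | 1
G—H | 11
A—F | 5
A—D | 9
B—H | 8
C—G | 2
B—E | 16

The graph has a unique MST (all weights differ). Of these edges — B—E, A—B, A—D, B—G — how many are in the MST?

3

Kruskal: consider edges lightest-first.
B—F (1): add — endpoints in different components.
C—G (2): add — endpoints in different components.
B—G (3): add — endpoints in different components.
A—F (5): add — endpoints in different components.
A—B (7): skip — A and B already connected.
B—H (8): add — endpoints in different components.
A—D (9): add — endpoints in different components.
C—F (10): skip — C and F already connected.
G—H (11): skip — G and H already connected.
C—D (13): skip — C and D already connected.
B—E (16): add — endpoints in different components.
MST edge set: {B—F, C—G, B—G, A—F, B—H, A—D, B—E}.
Of the listed edges, {B—E, A—D, B—G} are in the MST → 3.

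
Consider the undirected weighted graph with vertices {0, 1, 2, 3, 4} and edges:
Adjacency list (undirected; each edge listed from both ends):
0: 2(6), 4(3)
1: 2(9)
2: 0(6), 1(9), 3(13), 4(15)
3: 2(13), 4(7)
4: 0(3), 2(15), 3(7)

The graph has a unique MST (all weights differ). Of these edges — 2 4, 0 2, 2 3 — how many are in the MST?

1

Kruskal's algorithm — process edges by increasing weight (ties by edge label):
0 4 (3): add. Components now {0,4} {1} {2} {3}
0 2 (6): add. Components now {0,2,4} {1} {3}
3 4 (7): add. Components now {0,2,3,4} {1}
1 2 (9): add. Components now {0,1,2,3,4}
MST edge set: {0 4, 0 2, 3 4, 1 2}.
Of the listed edges, {0 2} are in the MST → 1.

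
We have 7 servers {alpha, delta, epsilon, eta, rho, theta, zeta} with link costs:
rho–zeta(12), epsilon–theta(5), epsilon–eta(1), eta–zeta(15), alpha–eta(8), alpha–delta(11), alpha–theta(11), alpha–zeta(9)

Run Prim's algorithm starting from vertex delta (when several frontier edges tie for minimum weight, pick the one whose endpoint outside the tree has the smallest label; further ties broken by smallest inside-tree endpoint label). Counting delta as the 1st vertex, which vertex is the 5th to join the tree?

theta

Prim's algorithm from delta:
Step 1: frontier [alpha–delta 11] → take alpha–delta (11); add alpha.
Step 2: frontier [alpha–eta 8, alpha–zeta 9, alpha–theta 11] → take alpha–eta (8); add eta.
Step 3: frontier [alpha–zeta 9, alpha–theta 11, epsilon–eta 1, eta–zeta 15] → take epsilon–eta (1); add epsilon.
Step 4: frontier [alpha–zeta 9, alpha–theta 11, epsilon–theta 5, eta–zeta 15] → take epsilon–theta (5); add theta.
Step 5: frontier [alpha–zeta 9, eta–zeta 15] → take alpha–zeta (9); add zeta.
Step 6: frontier [rho–zeta 12] → take rho–zeta (12); add rho.
Vertex order: delta, alpha, eta, epsilon, theta, zeta, rho. The 5th vertex is theta.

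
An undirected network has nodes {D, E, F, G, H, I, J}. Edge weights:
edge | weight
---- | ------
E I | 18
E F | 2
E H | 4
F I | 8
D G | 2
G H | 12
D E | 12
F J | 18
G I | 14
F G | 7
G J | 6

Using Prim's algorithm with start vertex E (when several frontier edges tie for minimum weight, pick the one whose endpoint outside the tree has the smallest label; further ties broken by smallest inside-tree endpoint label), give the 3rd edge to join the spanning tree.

Grow the tree from E using Prim:
Step 1: frontier [E F 2, E H 4, D E 12, E I 18] → take E F (2); add F.
Step 2: frontier [E H 4, D E 12, E I 18, F G 7, F I 8, F J 18] → take E H (4); add H.
Step 3: frontier [D E 12, E I 18, F G 7, F I 8, F J 18, G H 12] → take F G (7); add G.
Step 4: frontier [D E 12, E I 18, F I 8, F J 18, D G 2, G J 6, G I 14] → take D G (2); add D.
Step 5: frontier [E I 18, F I 8, F J 18, G J 6, G I 14] → take G J (6); add J.
Step 6: frontier [E I 18, F I 8, G I 14] → take F I (8); add I.
The 3rd edge added is F G.

F-G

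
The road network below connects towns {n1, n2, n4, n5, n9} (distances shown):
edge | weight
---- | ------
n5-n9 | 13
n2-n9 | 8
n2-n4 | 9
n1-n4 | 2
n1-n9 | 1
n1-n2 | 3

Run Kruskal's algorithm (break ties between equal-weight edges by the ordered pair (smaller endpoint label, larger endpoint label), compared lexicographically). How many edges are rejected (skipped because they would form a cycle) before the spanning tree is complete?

2

Kruskal's algorithm — process edges by increasing weight (ties by edge label):
n1-n9 (1): add. Components now {n5} {n1,n9} {n4} {n2}
n1-n4 (2): add. Components now {n5} {n1,n4,n9} {n2}
n1-n2 (3): add. Components now {n5} {n1,n2,n4,n9}
n2-n9 (8): skip — n9 and n2 already connected.
n2-n4 (9): skip — n4 and n2 already connected.
n5-n9 (13): add. Components now {n1,n2,n4,n5,n9}
Edges rejected before the tree was complete: 2.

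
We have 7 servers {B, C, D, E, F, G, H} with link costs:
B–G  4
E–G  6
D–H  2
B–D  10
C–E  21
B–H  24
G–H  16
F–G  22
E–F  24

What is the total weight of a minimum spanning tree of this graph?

65

Prim's algorithm from B:
Step 1: cheapest edge leaving the tree is B–G (4); add G.
Step 2: cheapest edge leaving the tree is E–G (6); add E.
Step 3: cheapest edge leaving the tree is B–D (10); add D.
Step 4: cheapest edge leaving the tree is D–H (2); add H.
Step 5: cheapest edge leaving the tree is C–E (21); add C.
Step 6: cheapest edge leaving the tree is F–G (22); add F.
MST edges: B–G, E–G, B–D, D–H, C–E, F–G; total weight 4+6+10+2+21+22 = 65.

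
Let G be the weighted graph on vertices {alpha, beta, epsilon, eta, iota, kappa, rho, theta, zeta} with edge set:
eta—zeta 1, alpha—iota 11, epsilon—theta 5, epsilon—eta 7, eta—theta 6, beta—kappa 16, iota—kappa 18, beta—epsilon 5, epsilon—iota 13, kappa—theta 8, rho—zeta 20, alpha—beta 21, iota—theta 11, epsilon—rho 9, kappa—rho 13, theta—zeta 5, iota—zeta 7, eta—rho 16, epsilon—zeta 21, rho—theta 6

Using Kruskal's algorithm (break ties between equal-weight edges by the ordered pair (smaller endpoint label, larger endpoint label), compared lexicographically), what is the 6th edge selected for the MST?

iota-zeta

Kruskal's algorithm — process edges by increasing weight (ties by edge label):
eta—zeta (1): add — endpoints in different components.
beta—epsilon (5): add — endpoints in different components.
epsilon—theta (5): add — endpoints in different components.
theta—zeta (5): add — endpoints in different components.
eta—theta (6): skip — eta and theta already connected.
rho—theta (6): add — endpoints in different components.
epsilon—eta (7): skip — eta and epsilon already connected.
iota—zeta (7): add — endpoints in different components.
kappa—theta (8): add — endpoints in different components.
epsilon—rho (9): skip — rho and epsilon already connected.
alpha—iota (11): add — endpoints in different components.
The 6th edge added is iota—zeta.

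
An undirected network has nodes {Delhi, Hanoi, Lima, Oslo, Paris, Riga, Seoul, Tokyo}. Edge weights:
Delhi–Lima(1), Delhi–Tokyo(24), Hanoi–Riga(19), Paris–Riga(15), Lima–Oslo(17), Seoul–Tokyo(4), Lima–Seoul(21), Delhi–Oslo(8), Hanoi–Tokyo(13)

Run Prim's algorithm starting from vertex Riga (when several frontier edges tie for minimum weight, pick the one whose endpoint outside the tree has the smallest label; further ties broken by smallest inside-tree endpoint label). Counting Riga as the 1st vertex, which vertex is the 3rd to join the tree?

Prim's algorithm from Riga:
Step 1: frontier [Paris–Riga 15, Hanoi–Riga 19] → take Paris–Riga (15); add Paris.
Step 2: frontier [Hanoi–Riga 19] → take Hanoi–Riga (19); add Hanoi.
Step 3: frontier [Hanoi–Tokyo 13] → take Hanoi–Tokyo (13); add Tokyo.
Step 4: frontier [Seoul–Tokyo 4, Delhi–Tokyo 24] → take Seoul–Tokyo (4); add Seoul.
Step 5: frontier [Lima–Seoul 21, Delhi–Tokyo 24] → take Lima–Seoul (21); add Lima.
Step 6: frontier [Delhi–Lima 1, Lima–Oslo 17, Delhi–Tokyo 24] → take Delhi–Lima (1); add Delhi.
Step 7: frontier [Delhi–Oslo 8, Lima–Oslo 17] → take Delhi–Oslo (8); add Oslo.
Vertex order: Riga, Paris, Hanoi, Tokyo, Seoul, Lima, Delhi, Oslo. The 3rd vertex is Hanoi.

Hanoi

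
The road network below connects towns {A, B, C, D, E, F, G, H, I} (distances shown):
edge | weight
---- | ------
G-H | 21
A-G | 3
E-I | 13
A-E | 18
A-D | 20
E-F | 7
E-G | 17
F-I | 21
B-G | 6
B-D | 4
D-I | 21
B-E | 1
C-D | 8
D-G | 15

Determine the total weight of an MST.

Kruskal's algorithm — process edges by increasing weight (ties by edge label):
B-E (1): add — endpoints in different components.
A-G (3): add — endpoints in different components.
B-D (4): add — endpoints in different components.
B-G (6): add — endpoints in different components.
E-F (7): add — endpoints in different components.
C-D (8): add — endpoints in different components.
E-I (13): add — endpoints in different components.
D-G (15): skip — D and G already connected.
E-G (17): skip — E and G already connected.
A-E (18): skip — A and E already connected.
A-D (20): skip — A and D already connected.
D-I (21): skip — D and I already connected.
F-I (21): skip — F and I already connected.
G-H (21): add — endpoints in different components.
MST edges: B-E, A-G, B-D, B-G, E-F, C-D, E-I, G-H; total weight 1+3+4+6+7+8+13+21 = 63.

63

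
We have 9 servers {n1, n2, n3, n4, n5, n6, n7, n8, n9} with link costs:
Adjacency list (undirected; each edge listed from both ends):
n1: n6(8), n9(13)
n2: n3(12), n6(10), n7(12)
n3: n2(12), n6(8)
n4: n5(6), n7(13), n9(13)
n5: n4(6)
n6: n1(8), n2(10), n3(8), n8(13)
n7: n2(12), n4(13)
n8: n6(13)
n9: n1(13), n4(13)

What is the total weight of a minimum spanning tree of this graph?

Grow the tree from n3 using Prim:
Step 1: cheapest edge leaving the tree is n3 n6 (8); add n6.
Step 2: cheapest edge leaving the tree is n1 n6 (8); add n1.
Step 3: cheapest edge leaving the tree is n2 n6 (10); add n2.
Step 4: cheapest edge leaving the tree is n2 n7 (12); add n7.
Step 5: cheapest edge leaving the tree is n4 n7 (13); add n4.
Step 6: cheapest edge leaving the tree is n4 n5 (6); add n5.
Step 7: cheapest edge leaving the tree is n6 n8 (13); add n8.
Step 8: cheapest edge leaving the tree is n1 n9 (13); add n9.
MST edges: n3 n6, n1 n6, n2 n6, n2 n7, n4 n7, n4 n5, n6 n8, n1 n9; total weight 8+8+10+12+13+6+13+13 = 83.

83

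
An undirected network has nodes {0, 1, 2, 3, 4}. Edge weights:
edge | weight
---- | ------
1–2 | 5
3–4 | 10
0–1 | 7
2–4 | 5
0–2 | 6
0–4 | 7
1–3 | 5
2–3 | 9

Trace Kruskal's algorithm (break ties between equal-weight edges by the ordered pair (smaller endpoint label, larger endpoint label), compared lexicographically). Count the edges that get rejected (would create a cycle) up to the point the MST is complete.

Sort edges by weight, then run Kruskal:
1–2 (5): add — endpoints in different components.
1–3 (5): add — endpoints in different components.
2–4 (5): add — endpoints in different components.
0–2 (6): add — endpoints in different components.
Edges rejected before the tree was complete: 0.

0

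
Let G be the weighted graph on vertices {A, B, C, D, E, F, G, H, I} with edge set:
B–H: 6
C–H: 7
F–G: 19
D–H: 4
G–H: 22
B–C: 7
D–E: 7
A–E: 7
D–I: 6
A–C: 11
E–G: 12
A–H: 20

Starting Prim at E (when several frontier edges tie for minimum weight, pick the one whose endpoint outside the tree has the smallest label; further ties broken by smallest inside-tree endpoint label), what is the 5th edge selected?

Prim's algorithm from E:
Step 1: cheapest edge leaving the tree is A–E (7); add A.
Step 2: cheapest edge leaving the tree is D–E (7); add D.
Step 3: cheapest edge leaving the tree is D–H (4); add H.
Step 4: cheapest edge leaving the tree is B–H (6); add B.
Step 5: cheapest edge leaving the tree is D–I (6); add I.
Step 6: cheapest edge leaving the tree is B–C (7); add C.
Step 7: cheapest edge leaving the tree is E–G (12); add G.
Step 8: cheapest edge leaving the tree is F–G (19); add F.
The 5th edge added is D–I.

D-I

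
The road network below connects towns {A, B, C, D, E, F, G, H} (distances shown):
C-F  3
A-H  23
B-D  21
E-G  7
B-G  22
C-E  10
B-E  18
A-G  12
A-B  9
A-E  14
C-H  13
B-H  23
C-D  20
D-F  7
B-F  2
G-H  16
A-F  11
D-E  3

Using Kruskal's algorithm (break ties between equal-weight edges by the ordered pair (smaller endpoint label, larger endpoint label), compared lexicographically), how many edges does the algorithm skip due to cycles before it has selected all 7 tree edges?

3

Kruskal: consider edges lightest-first.
B-F (2): add — endpoints in different components.
C-F (3): add — endpoints in different components.
D-E (3): add — endpoints in different components.
D-F (7): add — endpoints in different components.
E-G (7): add — endpoints in different components.
A-B (9): add — endpoints in different components.
C-E (10): skip — C and E already connected.
A-F (11): skip — A and F already connected.
A-G (12): skip — A and G already connected.
C-H (13): add — endpoints in different components.
Edges rejected before the tree was complete: 3.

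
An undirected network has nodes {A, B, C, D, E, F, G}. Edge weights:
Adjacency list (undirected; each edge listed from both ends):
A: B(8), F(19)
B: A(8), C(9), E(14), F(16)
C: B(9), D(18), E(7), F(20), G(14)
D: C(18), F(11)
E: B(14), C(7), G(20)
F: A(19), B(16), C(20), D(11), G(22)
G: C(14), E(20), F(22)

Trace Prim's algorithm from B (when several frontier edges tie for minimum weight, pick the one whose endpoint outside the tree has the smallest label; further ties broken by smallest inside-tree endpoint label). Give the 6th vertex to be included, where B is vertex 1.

Prim, starting at B.
Step 1: frontier [A-B 8, B-C 9, B-E 14, B-F 16] → take A-B (8); add A.
Step 2: frontier [A-F 19, B-C 9, B-E 14, B-F 16] → take B-C (9); add C.
Step 3: frontier [A-F 19, B-E 14, B-F 16, C-E 7, C-G 14, C-D 18, C-F 20] → take C-E (7); add E.
Step 4: frontier [A-F 19, B-F 16, C-G 14, C-D 18, C-F 20, E-G 20] → take C-G (14); add G.
Step 5: frontier [A-F 19, B-F 16, C-D 18, C-F 20, F-G 22] → take B-F (16); add F.
Step 6: frontier [C-D 18, D-F 11] → take D-F (11); add D.
Vertex order: B, A, C, E, G, F, D. The 6th vertex is F.

F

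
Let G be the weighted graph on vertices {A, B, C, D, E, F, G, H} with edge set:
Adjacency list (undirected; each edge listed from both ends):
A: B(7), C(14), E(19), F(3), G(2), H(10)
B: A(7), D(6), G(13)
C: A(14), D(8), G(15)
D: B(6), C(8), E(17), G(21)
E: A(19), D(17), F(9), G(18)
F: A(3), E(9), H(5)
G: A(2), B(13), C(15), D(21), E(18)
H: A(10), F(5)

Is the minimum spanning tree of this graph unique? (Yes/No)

Yes

Kruskal: consider edges lightest-first.
A G (2): add — endpoints in different components.
A F (3): add — endpoints in different components.
F H (5): add — endpoints in different components.
B D (6): add — endpoints in different components.
A B (7): add — endpoints in different components.
C D (8): add — endpoints in different components.
E F (9): add — endpoints in different components.
Every non-tree edge has weight strictly greater than the heaviest edge on the tree path between its endpoints, so the MST is unique.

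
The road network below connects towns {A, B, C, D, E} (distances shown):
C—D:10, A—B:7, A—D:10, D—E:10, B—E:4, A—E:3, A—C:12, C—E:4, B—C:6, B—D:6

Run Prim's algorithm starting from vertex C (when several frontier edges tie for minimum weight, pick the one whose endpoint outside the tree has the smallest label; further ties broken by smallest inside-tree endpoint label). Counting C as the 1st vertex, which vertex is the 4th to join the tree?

B

Grow the tree from C using Prim:
Step 1: frontier [C—E 4, B—C 6, C—D 10, A—C 12] → take C—E (4); add E.
Step 2: frontier [B—C 6, C—D 10, A—C 12, A—E 3, B—E 4, D—E 10] → take A—E (3); add A.
Step 3: frontier [A—B 7, A—D 10, B—C 6, C—D 10, B—E 4, D—E 10] → take B—E (4); add B.
Step 4: frontier [A—D 10, B—D 6, C—D 10, D—E 10] → take B—D (6); add D.
Vertex order: C, E, A, B, D. The 4th vertex is B.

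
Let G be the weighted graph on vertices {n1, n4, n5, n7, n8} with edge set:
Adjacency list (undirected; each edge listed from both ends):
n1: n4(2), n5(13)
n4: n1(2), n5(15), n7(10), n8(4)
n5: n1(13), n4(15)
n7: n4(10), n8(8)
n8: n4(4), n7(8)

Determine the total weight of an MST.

27

Prim, starting at n4.
Step 1: cheapest edge leaving the tree is n1—n4 (2); add n1.
Step 2: cheapest edge leaving the tree is n4—n8 (4); add n8.
Step 3: cheapest edge leaving the tree is n7—n8 (8); add n7.
Step 4: cheapest edge leaving the tree is n1—n5 (13); add n5.
MST edges: n1—n4, n4—n8, n7—n8, n1—n5; total weight 2+4+8+13 = 27.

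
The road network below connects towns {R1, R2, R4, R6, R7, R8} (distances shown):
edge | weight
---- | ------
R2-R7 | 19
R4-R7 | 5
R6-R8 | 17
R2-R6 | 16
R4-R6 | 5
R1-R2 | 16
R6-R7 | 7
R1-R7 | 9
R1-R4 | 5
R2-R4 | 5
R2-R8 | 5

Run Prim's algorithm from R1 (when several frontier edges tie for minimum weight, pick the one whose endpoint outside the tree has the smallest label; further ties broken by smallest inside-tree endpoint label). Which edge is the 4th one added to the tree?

R4-R7

Prim, starting at R1.
Step 1: frontier [R1-R4 5, R1-R7 9, R1-R2 16] → take R1-R4 (5); add R4.
Step 2: frontier [R1-R7 9, R1-R2 16, R2-R4 5, R4-R6 5, R4-R7 5] → take R2-R4 (5); add R2.
Step 3: frontier [R1-R7 9, R2-R8 5, R2-R6 16, R2-R7 19, R4-R6 5, R4-R7 5] → take R4-R6 (5); add R6.
Step 4: frontier [R1-R7 9, R2-R8 5, R2-R7 19, R4-R7 5, R6-R7 7, R6-R8 17] → take R4-R7 (5); add R7.
Step 5: frontier [R2-R8 5, R6-R8 17] → take R2-R8 (5); add R8.
The 4th edge added is R4-R7.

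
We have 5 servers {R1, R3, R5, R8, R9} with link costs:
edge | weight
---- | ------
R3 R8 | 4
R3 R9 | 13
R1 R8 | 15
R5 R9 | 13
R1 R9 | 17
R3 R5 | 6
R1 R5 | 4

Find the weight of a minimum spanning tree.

Prim's algorithm from R9:
Step 1: cheapest edge leaving the tree is R3 R9 (13); add R3.
Step 2: cheapest edge leaving the tree is R3 R8 (4); add R8.
Step 3: cheapest edge leaving the tree is R3 R5 (6); add R5.
Step 4: cheapest edge leaving the tree is R1 R5 (4); add R1.
MST edges: R3 R9, R3 R8, R3 R5, R1 R5; total weight 13+4+6+4 = 27.

27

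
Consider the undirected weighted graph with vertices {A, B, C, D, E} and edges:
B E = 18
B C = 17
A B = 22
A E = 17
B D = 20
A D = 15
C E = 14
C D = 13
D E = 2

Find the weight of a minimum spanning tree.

Prim, starting at C.
Step 1: frontier [C D 13, C E 14, B C 17] → take C D (13); add D.
Step 2: frontier [C E 14, B C 17, D E 2, A D 15, B D 20] → take D E (2); add E.
Step 3: frontier [B C 17, A D 15, B D 20, A E 17, B E 18] → take A D (15); add A.
Step 4: frontier [A B 22, B C 17, B D 20, B E 18] → take B C (17); add B.
MST edges: C D, D E, A D, B C; total weight 13+2+15+17 = 47.

47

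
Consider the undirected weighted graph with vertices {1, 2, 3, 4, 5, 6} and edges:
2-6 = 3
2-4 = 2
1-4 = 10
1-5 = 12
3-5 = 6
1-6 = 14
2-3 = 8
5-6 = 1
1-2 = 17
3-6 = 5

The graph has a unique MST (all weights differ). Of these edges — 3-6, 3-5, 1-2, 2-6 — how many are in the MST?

2

Kruskal: consider edges lightest-first.
5-6 (1): add. Components now {1} {2} {3} {4} {5,6}
2-4 (2): add. Components now {1} {2,4} {3} {5,6}
2-6 (3): add. Components now {1} {2,4,5,6} {3}
3-6 (5): add. Components now {1} {2,3,4,5,6}
3-5 (6): skip — 3 and 5 already connected.
2-3 (8): skip — 2 and 3 already connected.
1-4 (10): add. Components now {1,2,3,4,5,6}
MST edge set: {5-6, 2-4, 2-6, 3-6, 1-4}.
Of the listed edges, {3-6, 2-6} are in the MST → 2.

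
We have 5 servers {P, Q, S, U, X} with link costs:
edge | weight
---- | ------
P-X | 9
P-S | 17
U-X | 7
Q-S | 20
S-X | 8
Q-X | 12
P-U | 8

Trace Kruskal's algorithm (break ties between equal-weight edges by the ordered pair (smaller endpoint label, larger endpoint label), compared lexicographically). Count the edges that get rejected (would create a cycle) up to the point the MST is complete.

1

Kruskal's algorithm — process edges by increasing weight (ties by edge label):
U-X (7): add. Components now {Q} {S} {P} {U,X}
P-U (8): add. Components now {Q} {S} {P,U,X}
S-X (8): add. Components now {Q} {P,S,U,X}
P-X (9): skip — P and X already connected.
Q-X (12): add. Components now {P,Q,S,U,X}
Edges rejected before the tree was complete: 1.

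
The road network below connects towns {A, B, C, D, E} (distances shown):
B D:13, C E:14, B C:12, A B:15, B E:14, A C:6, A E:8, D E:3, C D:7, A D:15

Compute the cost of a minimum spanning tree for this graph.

Prim's algorithm from E:
Step 1: frontier [D E 3, A E 8, B E 14, C E 14] → take D E (3); add D.
Step 2: frontier [C D 7, B D 13, A D 15, A E 8, B E 14, C E 14] → take C D (7); add C.
Step 3: frontier [A C 6, B C 12, B D 13, A D 15, A E 8, B E 14] → take A C (6); add A.
Step 4: frontier [A B 15, B C 12, B D 13, B E 14] → take B C (12); add B.
MST edges: D E, C D, A C, B C; total weight 3+7+6+12 = 28.

28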